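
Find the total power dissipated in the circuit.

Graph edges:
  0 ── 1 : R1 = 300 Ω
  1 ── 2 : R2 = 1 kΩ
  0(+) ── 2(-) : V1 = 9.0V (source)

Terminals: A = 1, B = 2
Nodal analysis, taking node 2 as the 0 V reference.
Source V1 fixes V_0 = 9 V.
KCL at each unknown node (sum of currents leaving = 0; resistances in Ω):
  Node 1: (V_1 - 9)/300 + (V_1 - 0)/1000 = 0
Collecting terms: 0.004333 × V_1 = 0.03  =>  V_1 = 6.923 V
Power in each resistor, P = (ΔV)²/R:
  P_R1 = (9 - 6.923)²/300 = 0.01438 W
  P_R2 = (6.923 - 0)²/1000 = 0.04793 W
P_total = P_R1 + P_R2 = 0.06231 W

Final answer: 0.06231 W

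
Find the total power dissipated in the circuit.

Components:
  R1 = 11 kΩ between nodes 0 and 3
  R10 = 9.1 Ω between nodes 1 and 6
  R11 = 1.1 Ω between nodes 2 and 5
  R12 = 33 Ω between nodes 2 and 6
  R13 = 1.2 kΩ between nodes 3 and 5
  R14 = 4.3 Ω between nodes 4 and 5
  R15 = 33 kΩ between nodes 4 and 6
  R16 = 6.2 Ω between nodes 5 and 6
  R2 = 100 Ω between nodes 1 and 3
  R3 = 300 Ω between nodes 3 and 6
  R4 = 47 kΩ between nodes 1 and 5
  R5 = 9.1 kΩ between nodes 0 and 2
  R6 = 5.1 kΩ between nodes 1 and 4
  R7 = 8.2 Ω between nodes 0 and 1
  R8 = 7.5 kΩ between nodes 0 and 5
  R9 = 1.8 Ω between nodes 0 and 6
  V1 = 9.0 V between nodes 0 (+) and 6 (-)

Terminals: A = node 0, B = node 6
Nodal analysis, taking node 6 as the 0 V reference.
Source V1 fixes V_0 = 9 V.
KCL at each unknown node (sum of currents leaving = 0; resistances in Ω):
  Node 1: (V_1 - V_3)/100 + (V_1 - V_5)/47000 + (V_1 - V_4)/5100 + (V_1 - 9)/8.2 + (V_1 - 0)/9.1 = 0
  Node 2: (V_2 - 9)/9100 + (V_2 - V_5)/1.1 + (V_2 - 0)/33 = 0
  Node 3: (V_3 - 9)/11000 + (V_3 - V_1)/100 + (V_3 - 0)/300 + (V_3 - V_5)/1200 = 0
  Node 4: (V_4 - V_1)/5100 + (V_4 - V_5)/4.3 + (V_4 - 0)/33000 = 0
  Node 5: (V_5 - V_1)/47000 + (V_5 - 9)/7500 + (V_5 - V_2)/1.1 + (V_5 - V_3)/1200 + (V_5 - V_4)/4.3 + (V_5 - 0)/6.2 = 0
Collecting terms (coefficients in siemens):
  0.2421·V_1 - 0.01·V_3 - 0.0001961·V_4 - 0.00002128·V_5 = 1.098
  0.9395·V_2 - 0.9091·V_5 = 0.000989
  0.01426·V_3 - 0.01·V_1 - 0.0008333·V_5 = 0.0008182
  0.2328·V_4 - 0.0001961·V_1 - 0.2326·V_5 = 0
  1.304·V_5 - 0.00002128·V_1 - 0.9091·V_2 - 0.0008333·V_3 - 0.2326·V_4 = 0.0012
Solving these 5 simultaneous equations (Gaussian elimination) gives:
  V_1 = 4.672 V, V_2 = 0.03106 V, V_3 = 3.336 V, V_4 = 0.03491 V
  V_5 = 0.03101 V
Power in each resistor, P = (ΔV)²/R:
  P_R1 = (9 - 3.336)²/11000 = 0.002916 W
  P_R2 = (4.672 - 3.336)²/100 = 0.01785 W
  P_R3 = (3.336 - 0)²/300 = 0.0371 W
  P_R4 = (4.672 - 0.03101)²/47000 = 0.0004583 W
  P_R5 = (9 - 0.03106)²/9100 = 0.00884 W
  P_R6 = (4.672 - 0.03491)²/5100 = 0.004216 W
  P_R7 = (9 - 4.672)²/8.2 = 2.284 W
  P_R8 = (9 - 0.03101)²/7500 = 0.01073 W
  P_R9 = (9 - 0)²/1.8 = 45 W
  P_R10 = (4.672 - 0)²/9.1 = 2.399 W
  P_R11 = (0.03106 - 0.03101)²/1.1 = 0.000000002172 W
  P_R12 = (0.03106 - 0)²/33 = 0.00002923 W
  P_R13 = (3.336 - 0.03101)²/1200 = 0.009103 W
  P_R14 = (0.03491 - 0.03101)²/4.3 = 0.000003547 W
  P_R15 = (0.03491 - 0)²/33000 = 0.00000003694 W
  P_R16 = (0.03101 - 0)²/6.2 = 0.0001551 W
P_total = P_R1 + P_R2 + P_R3 + P_R4 + P_R5 + P_R6 + P_R7 + P_R8 + P_R9 + P_R10 + P_R11 + P_R12 + P_R13 + P_R14 + P_R15 + P_R16 = 49.77 W

Final answer: 49.77 W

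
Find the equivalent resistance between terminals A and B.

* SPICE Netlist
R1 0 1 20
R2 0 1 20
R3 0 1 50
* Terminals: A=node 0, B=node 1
Reduce the network between node 0 (A) and node 1 (B) by series/parallel combination:
  Rp1 = R1 ‖ R2 ‖ R3 (parallel, all between nodes 0 and 1) = 1/(1/20 + 1/20 + 1/50) = 8.333 Ω
R_eq = 8.333 Ω

Final answer: 8.333 Ω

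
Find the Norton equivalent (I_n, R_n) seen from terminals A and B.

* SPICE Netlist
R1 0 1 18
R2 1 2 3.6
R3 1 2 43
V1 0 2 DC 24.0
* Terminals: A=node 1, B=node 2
Find the Thévenin equivalent first; then I_n = V_th/R_th and R_n = R_th.
Step 1 — V_th is the open-circuit voltage V_A - V_B (nothing connected across the terminals).
Nodal analysis, taking node 2 as the 0 V reference.
Source V1 fixes V_0 = 24 V.
KCL at each unknown node (sum of currents leaving = 0; resistances in Ω):
  Node 1: (V_1 - 24)/18 + (V_1 - 0)/3.6 + (V_1 - 0)/43 = 0
Collecting terms: 0.3566 × V_1 = 1.333  =>  V_1 = 3.739 V
V_th = V_1 - V_2 = 3.739 - 0 = 3.739 V
Step 2 — R_th: zero the source — replace V1 by a short circuit (node 2 merges into node 0) — and find the resistance seen between A (node 1) and B (node 0).
Reduce the network between node 1 (A) and node 0 (B) by series/parallel combination:
  Rp1 = R1 ‖ R2 ‖ R3 (parallel, all between nodes 0 and 1) = 1/(1/18 + 1/3.6 + 1/43) = 2.804 Ω
R_th = 2.804 Ω
I_n = V_th/R_th = 3.739/2.804 = 1.333 A, and R_n = R_th = 2.804 Ω

Final answer: I_n = 1.333 A, R_n = 2.804 Ω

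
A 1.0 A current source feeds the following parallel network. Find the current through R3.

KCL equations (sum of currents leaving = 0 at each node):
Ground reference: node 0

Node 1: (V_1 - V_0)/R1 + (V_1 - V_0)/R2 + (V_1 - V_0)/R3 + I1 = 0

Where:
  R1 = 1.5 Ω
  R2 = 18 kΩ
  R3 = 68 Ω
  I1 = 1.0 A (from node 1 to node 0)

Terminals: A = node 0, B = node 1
All resistors sit directly between nodes 0 and 1, so they are in parallel and share one voltage V; the full source current 1 A splits among them.
1/R_par = 1/1.5 + 1/18000 + 1/68 = 0.6814 S  =>  R_par = 1.468 Ω
V = I × R_par = 1 × 1.468 = 1.468 V
I_R3 = V/R3 = 1.468/68 = 0.02158 A

Final answer: 0.02158 A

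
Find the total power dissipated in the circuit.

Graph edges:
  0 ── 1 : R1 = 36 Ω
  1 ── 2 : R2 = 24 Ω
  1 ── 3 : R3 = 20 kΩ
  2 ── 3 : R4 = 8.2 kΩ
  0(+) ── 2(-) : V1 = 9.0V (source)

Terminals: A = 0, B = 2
Nodal analysis, taking node 2 as the 0 V reference.
Source V1 fixes V_0 = 9 V.
KCL at each unknown node (sum of currents leaving = 0; resistances in Ω):
  Node 1: (V_1 - 9)/36 + (V_1 - 0)/24 + (V_1 - V_3)/20000 = 0
  Node 3: (V_3 - V_1)/20000 + (V_3 - 0)/8200 = 0
Collecting terms (coefficients in siemens):
  0.06949·V_1 - 0.00005·V_3 = 0.25
  0.000172·V_3 - 0.00005·V_1 = 0
Determinant D = (0.06949)(0.000172) - (-0.00005)(-0.00005) = 0.00001195
V_1 = [(0.25)(0.000172) - (-0.00005)(0)]/D = 3.598 V
V_3 = [(0.06949)(0) - (0.25)(-0.00005)]/D = 1.046 V
Power in each resistor, P = (ΔV)²/R:
  P_R1 = (9 - 3.598)²/36 = 0.8106 W
  P_R2 = (3.598 - 0)²/24 = 0.5394 W
  P_R3 = (3.598 - 1.046)²/20000 = 0.0003256 W
  P_R4 = (0 - 1.046)²/8200 = 0.0001335 W
P_total = P_R1 + P_R2 + P_R3 + P_R4 = 1.35 W

Final answer: 1.35 W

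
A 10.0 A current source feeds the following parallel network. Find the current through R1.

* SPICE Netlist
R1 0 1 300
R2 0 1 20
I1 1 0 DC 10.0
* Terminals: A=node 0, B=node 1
All resistors sit directly between nodes 0 and 1, so they are in parallel and share one voltage V; the full source current 10 A splits among them.
1/R_par = 1/300 + 1/20 = 0.05333 S  =>  R_par = 18.75 Ω
V = I × R_par = 10 × 18.75 = 187.5 V
I_R1 = V/R1 = 187.5/300 = 0.625 A

Final answer: 0.625 A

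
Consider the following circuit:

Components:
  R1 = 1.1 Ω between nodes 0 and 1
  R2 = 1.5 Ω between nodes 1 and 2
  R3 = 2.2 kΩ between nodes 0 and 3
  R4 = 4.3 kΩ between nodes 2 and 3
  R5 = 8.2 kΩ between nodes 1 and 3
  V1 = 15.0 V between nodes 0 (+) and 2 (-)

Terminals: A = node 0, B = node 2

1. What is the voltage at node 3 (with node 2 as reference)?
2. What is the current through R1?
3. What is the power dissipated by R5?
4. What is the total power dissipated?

Nodal analysis, taking node 2 as the 0 V reference.
Source V1 fixes V_0 = 15 V.
KCL at each unknown node (sum of currents leaving = 0; resistances in Ω):
  Node 1: (V_1 - 15)/1.1 + (V_1 - 0)/1.5 + (V_1 - V_3)/8200 = 0
  Node 3: (V_3 - 15)/2200 + (V_3 - 0)/4300 + (V_3 - V_1)/8200 = 0
Collecting terms (coefficients in siemens):
  1.576·V_1 - 0.000122·V_3 = 13.64
  0.0008091·V_3 - 0.000122·V_1 = 0.006818
Determinant D = (1.576)(0.0008091) - (-0.000122)(-0.000122) = 0.001275
V_1 = [(13.64)(0.0008091) - (-0.000122)(0.006818)]/D = 8.654 V
V_3 = [(1.576)(0.006818) - (13.64)(-0.000122)]/D = 9.732 V
Part 1:
  Read off the nodal solution: V_3 = 9.732 V
Part 2:
  I_R1 = (V_0 - V_1)/R1 = (15 - 8.654)/1.1 = 5.769 A
  Magnitude: I_R1 = 5.769 A
Part 3:
  I_R5 = (V_1 - V_3)/R5 = (8.654 - 9.732)/8200 = -0.0001314 A
  P_R5 = I_R5² × R5 = (-0.0001314)² × 8200 = 0.0001417 W
Part 4:
  Power in each resistor, P = (ΔV)²/R:
    P_R1 = (15 - 8.654)²/1.1 = 36.61 W
    P_R2 = (8.654 - 0)²/1.5 = 49.93 W
    P_R3 = (15 - 9.732)²/2200 = 0.01262 W
    P_R4 = (0 - 9.732)²/4300 = 0.02202 W
    P_R5 = (8.654 - 9.732)²/8200 = 0.0001417 W
  P_total = P_R1 + P_R2 + P_R3 + P_R4 + P_R5 = 86.57 W

Final answers:
1. V_3 = 9.732 V
2. I_R1 = 5.769 A
3. P_R5 = 0.0001417 W
4. P_total = 86.57 W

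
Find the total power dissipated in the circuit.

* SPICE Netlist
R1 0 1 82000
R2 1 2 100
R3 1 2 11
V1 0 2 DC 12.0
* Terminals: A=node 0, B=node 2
Nodal analysis, taking node 2 as the 0 V reference.
Source V1 fixes V_0 = 12 V.
KCL at each unknown node (sum of currents leaving = 0; resistances in Ω):
  Node 1: (V_1 - 12)/82000 + (V_1 - 0)/100 + (V_1 - 0)/11 = 0
Collecting terms: 0.1009 × V_1 = 0.0001463  =>  V_1 = 0.00145 V
Power in each resistor, P = (ΔV)²/R:
  P_R1 = (12 - 0.00145)²/82000 = 0.001756 W
  P_R2 = (0.00145 - 0)²/100 = 0.00000002103 W
  P_R3 = (0.00145 - 0)²/11 = 0.0000001912 W
P_total = P_R1 + P_R2 + P_R3 = 0.001756 W

Final answer: 0.001756 W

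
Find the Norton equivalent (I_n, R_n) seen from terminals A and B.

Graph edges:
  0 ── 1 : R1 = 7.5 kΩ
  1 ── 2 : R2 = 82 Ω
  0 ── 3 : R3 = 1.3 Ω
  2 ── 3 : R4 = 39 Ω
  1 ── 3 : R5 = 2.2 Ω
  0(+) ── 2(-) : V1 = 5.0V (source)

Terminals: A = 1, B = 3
Find the Thévenin equivalent first; then I_n = V_th/R_th and R_n = R_th.
Step 1 — V_th is the open-circuit voltage V_A - V_B (nothing connected across the terminals).
Nodal analysis, taking node 2 as the 0 V reference.
Source V1 fixes V_0 = 5 V.
KCL at each unknown node (sum of currents leaving = 0; resistances in Ω):
  Node 1: (V_1 - 5)/7500 + (V_1 - 0)/82 + (V_1 - V_3)/2.2 = 0
  Node 3: (V_3 - 5)/1.3 + (V_3 - 0)/39 + (V_3 - V_1)/2.2 = 0
Collecting terms (coefficients in siemens):
  0.4669·V_1 - 0.4545·V_3 = 0.0006667
  1.249·V_3 - 0.4545·V_1 = 3.846
Determinant D = (0.4669)(1.249) - (-0.4545)(-0.4545) = 0.3767
V_1 = [(0.0006667)(1.249) - (-0.4545)(3.846)]/D = 4.643 V
V_3 = [(0.4669)(3.846) - (0.0006667)(-0.4545)]/D = 4.768 V
V_th = V_1 - V_3 = 4.643 - 4.768 = -0.1245 V
Step 2 — R_th: zero the source — replace V1 by a short circuit (node 2 merges into node 0) — and find the resistance seen between A (node 1) and B (node 3).
Reduce the network between node 1 (A) and node 3 (B) by series/parallel combination:
  Rp1 = R1 ‖ R2 (parallel, both between nodes 0 and 1) = 1/(1/7500 + 1/82) = 81.11 Ω
  Rp2 = R3 ‖ R4 (parallel, both between nodes 0 and 3) = 1/(1/1.3 + 1/39) = 1.258 Ω
  Rs1 = Rp1 + Rp2 (series, joined only at node 0) = 81.11 + 1.258 = 82.37 Ω
  Rp3 = R5 ‖ Rs1 (parallel, both between nodes 1 and 3) = 1/(1/2.2 + 1/82.37) = 2.143 Ω
R_th = 2.143 Ω
I_n = V_th/R_th = -0.1245/2.143 = -0.05809 A, and R_n = R_th = 2.143 Ω

Final answer: I_n = -0.05809 A, R_n = 2.143 Ω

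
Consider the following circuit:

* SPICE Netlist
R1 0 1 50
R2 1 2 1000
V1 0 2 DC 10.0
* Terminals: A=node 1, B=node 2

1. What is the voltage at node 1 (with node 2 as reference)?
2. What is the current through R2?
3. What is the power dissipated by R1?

Nodal analysis, taking node 2 as the 0 V reference.
Source V1 fixes V_0 = 10 V.
KCL at each unknown node (sum of currents leaving = 0; resistances in Ω):
  Node 1: (V_1 - 10)/50 + (V_1 - 0)/1000 = 0
Collecting terms: 0.021 × V_1 = 0.2  =>  V_1 = 9.524 V
Part 1:
  Read off the nodal solution: V_1 = 9.524 V
Part 2:
  I_R2 = (V_1 - V_2)/R2 = (9.524 - 0)/1000 = 0.009524 A
  Magnitude: I_R2 = 0.009524 A
Part 3:
  I_R1 = (V_0 - V_1)/R1 = (10 - 9.524)/50 = 0.009524 A
  P_R1 = I_R1² × R1 = (0.009524)² × 50 = 0.004535 W

Final answers:
1. V_1 = 9.524 V
2. I_R2 = 0.009524 A
3. P_R1 = 0.004535 W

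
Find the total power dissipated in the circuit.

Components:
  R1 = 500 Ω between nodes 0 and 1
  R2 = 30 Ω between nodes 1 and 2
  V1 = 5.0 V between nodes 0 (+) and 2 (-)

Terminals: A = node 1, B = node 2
Nodal analysis, taking node 2 as the 0 V reference.
Source V1 fixes V_0 = 5 V.
KCL at each unknown node (sum of currents leaving = 0; resistances in Ω):
  Node 1: (V_1 - 5)/500 + (V_1 - 0)/30 = 0
Collecting terms: 0.03533 × V_1 = 0.01  =>  V_1 = 0.283 V
Power in each resistor, P = (ΔV)²/R:
  P_R1 = (5 - 0.283)²/500 = 0.0445 W
  P_R2 = (0.283 - 0)²/30 = 0.00267 W
P_total = P_R1 + P_R2 = 0.04717 W

Final answer: 0.04717 W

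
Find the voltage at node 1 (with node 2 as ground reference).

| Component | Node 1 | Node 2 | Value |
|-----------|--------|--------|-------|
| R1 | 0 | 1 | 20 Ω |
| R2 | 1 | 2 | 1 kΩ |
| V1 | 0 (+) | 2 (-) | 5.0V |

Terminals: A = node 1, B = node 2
Nodal analysis, taking node 2 as the 0 V reference.
Source V1 fixes V_0 = 5 V.
KCL at each unknown node (sum of currents leaving = 0; resistances in Ω):
  Node 1: (V_1 - 5)/20 + (V_1 - 0)/1000 = 0
Collecting terms: 0.051 × V_1 = 0.25  =>  V_1 = 4.902 V
The requested potential is V_1 = 4.902 V.

Final answer: V_1 = 4.902 V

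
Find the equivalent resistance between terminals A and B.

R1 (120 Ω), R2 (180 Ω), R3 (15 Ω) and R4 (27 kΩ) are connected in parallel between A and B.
Reduce the network between node 0 (A) and node 1 (B) by series/parallel combination:
  Rp1 = R1 ‖ R2 ‖ R3 ‖ R4 (parallel, all between nodes 0 and 1) = 1/(1/120 + 1/180 + 1/15 + 1/27000) = 12.41 Ω
R_eq = 12.41 Ω

Final answer: 12.41 Ω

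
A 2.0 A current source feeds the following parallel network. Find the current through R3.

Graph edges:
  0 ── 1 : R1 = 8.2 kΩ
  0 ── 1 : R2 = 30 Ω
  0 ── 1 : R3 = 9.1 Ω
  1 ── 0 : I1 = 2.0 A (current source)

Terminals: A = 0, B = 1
All resistors sit directly between nodes 0 and 1, so they are in parallel and share one voltage V; the full source current 2 A splits among them.
1/R_par = 1/8200 + 1/30 + 1/9.1 = 0.1433 S  =>  R_par = 6.976 Ω
V = I × R_par = 2 × 6.976 = 13.95 V
I_R3 = V/R3 = 13.95/9.1 = 1.533 A

Final answer: 1.533 A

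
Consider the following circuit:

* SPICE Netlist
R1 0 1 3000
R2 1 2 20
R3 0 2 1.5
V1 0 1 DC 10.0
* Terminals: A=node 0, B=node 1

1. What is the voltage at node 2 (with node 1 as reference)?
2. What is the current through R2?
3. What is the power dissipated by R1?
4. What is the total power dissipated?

Nodal analysis, taking node 1 as the 0 V reference.
Source V1 fixes V_0 = 10 V.
KCL at each unknown node (sum of currents leaving = 0; resistances in Ω):
  Node 2: (V_2 - 0)/20 + (V_2 - 10)/1.5 = 0
Collecting terms: 0.7167 × V_2 = 6.667  =>  V_2 = 9.302 V
Part 1:
  Read off the nodal solution: V_2 = 9.302 V
Part 2:
  I_R2 = (V_1 - V_2)/R2 = (0 - 9.302)/20 = -0.4651 A
  Magnitude: I_R2 = 0.4651 A
Part 3:
  I_R1 = (V_0 - V_1)/R1 = (10 - 0)/3000 = 0.003333 A
  P_R1 = I_R1² × R1 = (0.003333)² × 3000 = 0.03333 W
Part 4:
  Power in each resistor, P = (ΔV)²/R:
    P_R1 = (10 - 0)²/3000 = 0.03333 W
    P_R2 = (0 - 9.302)²/20 = 4.327 W
    P_R3 = (10 - 9.302)²/1.5 = 0.3245 W
  P_total = P_R1 + P_R2 + P_R3 = 4.684 W

Final answers:
1. V_2 = 9.302 V
2. I_R2 = 0.4651 A
3. P_R1 = 0.03333 W
4. P_total = 4.684 W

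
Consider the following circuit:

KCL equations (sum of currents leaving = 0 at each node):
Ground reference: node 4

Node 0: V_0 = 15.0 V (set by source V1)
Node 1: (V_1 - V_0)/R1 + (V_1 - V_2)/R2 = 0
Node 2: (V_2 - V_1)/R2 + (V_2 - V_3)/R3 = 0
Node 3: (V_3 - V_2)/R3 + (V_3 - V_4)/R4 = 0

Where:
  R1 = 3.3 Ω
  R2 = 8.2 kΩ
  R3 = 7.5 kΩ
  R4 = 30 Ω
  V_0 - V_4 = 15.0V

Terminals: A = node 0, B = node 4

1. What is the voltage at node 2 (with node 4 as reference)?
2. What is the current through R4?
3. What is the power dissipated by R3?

Nodal analysis, taking node 4 as the 0 V reference.
Source V1 fixes V_0 = 15 V.
KCL at each unknown node (sum of currents leaving = 0; resistances in Ω):
  Node 1: (V_1 - 15)/3.3 + (V_1 - V_2)/8200 = 0
  Node 2: (V_2 - V_1)/8200 + (V_2 - V_3)/7500 = 0
  Node 3: (V_3 - V_2)/7500 + (V_3 - 0)/30 = 0
Collecting terms (coefficients in siemens):
  0.3032·V_1 - 0.000122·V_2 = 4.545
  0.0002553·V_2 - 0.000122·V_1 - 0.0001333·V_3 = 0
  0.03347·V_3 - 0.0001333·V_2 = 0
Solving these 3 simultaneous equations (Gaussian elimination) gives:
  V_1 = 15 V, V_2 = 7.179 V, V_3 = 0.0286 V
Part 1:
  Read off the nodal solution: V_2 = 7.179 V
Part 2:
  I_R4 = (V_3 - V_4)/R4 = (0.0286 - 0)/30 = 0.0009534 A
  Magnitude: I_R4 = 0.0009534 A
Part 3:
  I_R3 = (V_2 - V_3)/R3 = (7.179 - 0.0286)/7500 = 0.0009534 A
  P_R3 = I_R3² × R3 = (0.0009534)² × 7500 = 0.006817 W

Final answers:
1. V_2 = 7.179 V
2. I_R4 = 0.0009534 A
3. P_R3 = 0.006817 W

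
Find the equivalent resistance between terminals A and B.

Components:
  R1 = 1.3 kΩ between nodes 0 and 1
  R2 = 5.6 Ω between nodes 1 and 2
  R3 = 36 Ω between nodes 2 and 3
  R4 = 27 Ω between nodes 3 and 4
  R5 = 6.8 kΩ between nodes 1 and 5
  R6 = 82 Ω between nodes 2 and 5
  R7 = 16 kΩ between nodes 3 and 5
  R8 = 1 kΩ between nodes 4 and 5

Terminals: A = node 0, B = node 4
The network is not a plain series/parallel combination. Inject a 1 A test current into terminal A (node 0) and return it from terminal B (node 4); then R_eq = V_A / (1 A).
Nodal analysis, taking node 4 as the 0 V reference.
Current source I_test pushes 1 A into node 0 and draws it out of node 4.
KCL at each unknown node (sum of currents leaving = 0; resistances in Ω):
  Node 0: (V_0 - V_1)/1300 - 1 = 0
  Node 1: (V_1 - V_0)/1300 + (V_1 - V_2)/5.6 + (V_1 - V_5)/6800 = 0
  Node 2: (V_2 - V_1)/5.6 + (V_2 - V_3)/36 + (V_2 - V_5)/82 = 0
  Node 3: (V_3 - V_2)/36 + (V_3 - 0)/27 + (V_3 - V_5)/16000 = 0
  Node 5: (V_5 - V_1)/6800 + (V_5 - V_2)/82 + (V_5 - V_3)/16000 + (V_5 - 0)/1000 = 0
Collecting terms (coefficients in siemens):
  0.0007692·V_0 - 0.0007692·V_1 = 1
  0.1795·V_1 - 0.0007692·V_0 - 0.1786·V_2 - 0.0001471·V_5 = 0
  0.2185·V_2 - 0.1786·V_1 - 0.02778·V_3 - 0.0122·V_5 = 0
  0.06488·V_3 - 0.02778·V_2 - 0.0000625·V_5 = 0
  0.0134·V_5 - 0.0001471·V_1 - 0.0122·V_2 - 0.0000625·V_3 = 0
Solving these 5 simultaneous equations (Gaussian elimination) gives:
  V_0 = 1365 V, V_1 = 65.06 V, V_2 = 59.47 V, V_3 = 25.52 V
  V_5 = 54.94 V
R_eq = V_0 / 1 A = 1365 Ω = 1.365 kΩ

Final answer: 1.365 kΩ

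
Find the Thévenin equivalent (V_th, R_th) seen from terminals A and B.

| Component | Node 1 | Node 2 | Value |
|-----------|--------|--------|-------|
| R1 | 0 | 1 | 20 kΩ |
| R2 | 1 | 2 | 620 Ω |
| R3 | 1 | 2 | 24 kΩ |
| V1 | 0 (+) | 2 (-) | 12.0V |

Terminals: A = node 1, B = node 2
Step 1 — V_th is the open-circuit voltage V_A - V_B (nothing connected across the terminals).
Nodal analysis, taking node 2 as the 0 V reference.
Source V1 fixes V_0 = 12 V.
KCL at each unknown node (sum of currents leaving = 0; resistances in Ω):
  Node 1: (V_1 - 12)/20000 + (V_1 - 0)/620 + (V_1 - 0)/24000 = 0
Collecting terms: 0.001705 × V_1 = 0.0006  =>  V_1 = 0.352 V
V_th = V_1 - V_2 = 0.352 - 0 = 0.352 V
Step 2 — R_th: zero the source — replace V1 by a short circuit (node 2 merges into node 0) — and find the resistance seen between A (node 1) and B (node 0).
Reduce the network between node 1 (A) and node 0 (B) by series/parallel combination:
  Rp1 = R1 ‖ R2 ‖ R3 (parallel, all between nodes 0 and 1) = 1/(1/20000 + 1/620 + 1/24000) = 586.7 Ω
R_th = 586.7 Ω

Final answer: V_th = 0.352 V, R_th = 586.7 Ω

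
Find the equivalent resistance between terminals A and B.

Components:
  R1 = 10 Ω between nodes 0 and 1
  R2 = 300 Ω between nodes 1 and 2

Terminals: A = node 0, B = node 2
Reduce the network between node 0 (A) and node 2 (B) by series/parallel combination:
  Rs1 = R1 + R2 (series, joined only at node 1) = 10 + 300 = 310 Ω
R_eq = 310 Ω

Final answer: 310 Ω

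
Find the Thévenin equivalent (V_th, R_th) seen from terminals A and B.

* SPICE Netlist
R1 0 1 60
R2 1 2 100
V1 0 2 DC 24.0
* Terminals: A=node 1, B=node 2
Step 1 — V_th is the open-circuit voltage V_A - V_B (nothing connected across the terminals).
Nodal analysis, taking node 2 as the 0 V reference.
Source V1 fixes V_0 = 24 V.
KCL at each unknown node (sum of currents leaving = 0; resistances in Ω):
  Node 1: (V_1 - 24)/60 + (V_1 - 0)/100 = 0
Collecting terms: 0.02667 × V_1 = 0.4  =>  V_1 = 15 V
V_th = V_1 - V_2 = 15 - 0 = 15 V
Step 2 — R_th: zero the source — replace V1 by a short circuit (node 2 merges into node 0) — and find the resistance seen between A (node 1) and B (node 0).
Reduce the network between node 1 (A) and node 0 (B) by series/parallel combination:
  Rp1 = R1 ‖ R2 (parallel, both between nodes 0 and 1) = 1/(1/60 + 1/100) = 37.5 Ω
R_th = 37.5 Ω

Final answer: V_th = 15 V, R_th = 37.5 Ω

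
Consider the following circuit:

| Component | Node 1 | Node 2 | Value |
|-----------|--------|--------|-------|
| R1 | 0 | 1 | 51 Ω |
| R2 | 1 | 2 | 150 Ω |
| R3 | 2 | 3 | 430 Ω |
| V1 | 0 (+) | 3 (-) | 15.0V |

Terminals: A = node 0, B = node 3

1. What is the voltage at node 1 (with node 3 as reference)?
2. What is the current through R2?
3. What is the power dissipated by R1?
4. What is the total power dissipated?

Nodal analysis, taking node 3 as the 0 V reference.
Source V1 fixes V_0 = 15 V.
KCL at each unknown node (sum of currents leaving = 0; resistances in Ω):
  Node 1: (V_1 - 15)/51 + (V_1 - V_2)/150 = 0
  Node 2: (V_2 - V_1)/150 + (V_2 - 0)/430 = 0
Collecting terms (coefficients in siemens):
  0.02627·V_1 - 0.006667·V_2 = 0.2941
  0.008992·V_2 - 0.006667·V_1 = 0
Determinant D = (0.02627)(0.008992) - (-0.006667)(-0.006667) = 0.0001918
V_1 = [(0.2941)(0.008992) - (-0.006667)(0)]/D = 13.79 V
V_2 = [(0.02627)(0) - (0.2941)(-0.006667)]/D = 10.22 V
Part 1:
  Read off the nodal solution: V_1 = 13.79 V
Part 2:
  I_R2 = (V_1 - V_2)/R2 = (13.79 - 10.22)/150 = 0.02377 A
  Magnitude: I_R2 = 0.02377 A
Part 3:
  I_R1 = (V_0 - V_1)/R1 = (15 - 13.79)/51 = 0.02377 A
  P_R1 = I_R1² × R1 = (0.02377)² × 51 = 0.02882 W
Part 4:
  Power in each resistor, P = (ΔV)²/R:
    P_R1 = (15 - 13.79)²/51 = 0.02882 W
    P_R2 = (13.79 - 10.22)²/150 = 0.08476 W
    P_R3 = (10.22 - 0)²/430 = 0.243 W
  P_total = P_R1 + P_R2 + P_R3 = 0.3566 W

Final answers:
1. V_1 = 13.79 V
2. I_R2 = 0.02377 A
3. P_R1 = 0.02882 W
4. P_total = 0.3566 W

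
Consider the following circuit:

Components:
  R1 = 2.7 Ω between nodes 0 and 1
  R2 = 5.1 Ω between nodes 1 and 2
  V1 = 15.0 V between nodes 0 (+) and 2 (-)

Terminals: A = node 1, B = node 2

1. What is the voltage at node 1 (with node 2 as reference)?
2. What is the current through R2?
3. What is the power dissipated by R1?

Nodal analysis, taking node 2 as the 0 V reference.
Source V1 fixes V_0 = 15 V.
KCL at each unknown node (sum of currents leaving = 0; resistances in Ω):
  Node 1: (V_1 - 15)/2.7 + (V_1 - 0)/5.1 = 0
Collecting terms: 0.5664 × V_1 = 5.556  =>  V_1 = 9.808 V
Part 1:
  Read off the nodal solution: V_1 = 9.808 V
Part 2:
  I_R2 = (V_1 - V_2)/R2 = (9.808 - 0)/5.1 = 1.923 A
  Magnitude: I_R2 = 1.923 A
Part 3:
  I_R1 = (V_0 - V_1)/R1 = (15 - 9.808)/2.7 = 1.923 A
  P_R1 = I_R1² × R1 = (1.923)² × 2.7 = 9.985 W

Final answers:
1. V_1 = 9.808 V
2. I_R2 = 1.923 A
3. P_R1 = 9.985 W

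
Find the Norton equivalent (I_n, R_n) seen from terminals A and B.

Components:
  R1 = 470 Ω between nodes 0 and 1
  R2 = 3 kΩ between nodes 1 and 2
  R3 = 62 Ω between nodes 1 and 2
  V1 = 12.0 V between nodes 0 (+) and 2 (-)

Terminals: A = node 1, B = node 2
Find the Thévenin equivalent first; then I_n = V_th/R_th and R_n = R_th.
Step 1 — V_th is the open-circuit voltage V_A - V_B (nothing connected across the terminals).
Nodal analysis, taking node 2 as the 0 V reference.
Source V1 fixes V_0 = 12 V.
KCL at each unknown node (sum of currents leaving = 0; resistances in Ω):
  Node 1: (V_1 - 12)/470 + (V_1 - 0)/3000 + (V_1 - 0)/62 = 0
Collecting terms: 0.01859 × V_1 = 0.02553  =>  V_1 = 1.373 V
V_th = V_1 - V_2 = 1.373 - 0 = 1.373 V
Step 2 — R_th: zero the source — replace V1 by a short circuit (node 2 merges into node 0) — and find the resistance seen between A (node 1) and B (node 0).
Reduce the network between node 1 (A) and node 0 (B) by series/parallel combination:
  Rp1 = R1 ‖ R2 ‖ R3 (parallel, all between nodes 0 and 1) = 1/(1/470 + 1/3000 + 1/62) = 53.79 Ω
R_th = 53.79 Ω
I_n = V_th/R_th = 1.373/53.79 = 0.02553 A, and R_n = R_th = 53.79 Ω

Final answer: I_n = 0.02553 A, R_n = 53.79 Ω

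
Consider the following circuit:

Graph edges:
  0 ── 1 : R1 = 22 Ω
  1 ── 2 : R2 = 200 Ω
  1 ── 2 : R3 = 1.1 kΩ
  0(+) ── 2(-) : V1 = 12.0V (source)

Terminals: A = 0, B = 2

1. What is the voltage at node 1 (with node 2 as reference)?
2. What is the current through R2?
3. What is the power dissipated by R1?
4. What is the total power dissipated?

Nodal analysis, taking node 2 as the 0 V reference.
Source V1 fixes V_0 = 12 V.
KCL at each unknown node (sum of currents leaving = 0; resistances in Ω):
  Node 1: (V_1 - 12)/22 + (V_1 - 0)/200 + (V_1 - 0)/1100 = 0
Collecting terms: 0.05136 × V_1 = 0.5455  =>  V_1 = 10.62 V
Part 1:
  Read off the nodal solution: V_1 = 10.62 V
Part 2:
  I_R2 = (V_1 - V_2)/R2 = (10.62 - 0)/200 = 0.0531 A
  Magnitude: I_R2 = 0.0531 A
Part 3:
  I_R1 = (V_0 - V_1)/R1 = (12 - 10.62)/22 = 0.06275 A
  P_R1 = I_R1² × R1 = (0.06275)² × 22 = 0.08663 W
Part 4:
  Power in each resistor, P = (ΔV)²/R:
    P_R1 = (12 - 10.62)²/22 = 0.08663 W
    P_R2 = (10.62 - 0)²/200 = 0.5639 W
    P_R3 = (10.62 - 0)²/1100 = 0.1025 W
  P_total = P_R1 + P_R2 + P_R3 = 0.753 W

Final answers:
1. V_1 = 10.62 V
2. I_R2 = 0.0531 A
3. P_R1 = 0.08663 W
4. P_total = 0.753 W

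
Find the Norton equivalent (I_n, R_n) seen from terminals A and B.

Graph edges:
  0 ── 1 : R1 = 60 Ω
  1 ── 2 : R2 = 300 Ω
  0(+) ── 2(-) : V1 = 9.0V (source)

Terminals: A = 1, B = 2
Find the Thévenin equivalent first; then I_n = V_th/R_th and R_n = R_th.
Step 1 — V_th is the open-circuit voltage V_A - V_B (nothing connected across the terminals).
Nodal analysis, taking node 2 as the 0 V reference.
Source V1 fixes V_0 = 9 V.
KCL at each unknown node (sum of currents leaving = 0; resistances in Ω):
  Node 1: (V_1 - 9)/60 + (V_1 - 0)/300 = 0
Collecting terms: 0.02 × V_1 = 0.15  =>  V_1 = 7.5 V
V_th = V_1 - V_2 = 7.5 - 0 = 7.5 V
Step 2 — R_th: zero the source — replace V1 by a short circuit (node 2 merges into node 0) — and find the resistance seen between A (node 1) and B (node 0).
Reduce the network between node 1 (A) and node 0 (B) by series/parallel combination:
  Rp1 = R1 ‖ R2 (parallel, both between nodes 0 and 1) = 1/(1/60 + 1/300) = 50 Ω
R_th = 50 Ω
I_n = V_th/R_th = 7.5/50 = 0.15 A, and R_n = R_th = 50 Ω

Final answer: I_n = 0.15 A, R_n = 50 Ω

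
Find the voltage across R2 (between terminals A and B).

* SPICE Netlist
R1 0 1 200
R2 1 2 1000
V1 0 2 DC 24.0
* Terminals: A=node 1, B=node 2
R1 and R2 are in series across V1 (node 0 → node 1 → node 2), and the output A–B is taken across R2, so this is a voltage divider.
Series current: I = V1/(R1 + R2) = 24/(200 + 1000) = 24/1200 = 0.02 A
V_R2 = I × R2 = V1 × R2/(R1 + R2) = 24 × 1000/1200 = 20 V

Final answer: 20 V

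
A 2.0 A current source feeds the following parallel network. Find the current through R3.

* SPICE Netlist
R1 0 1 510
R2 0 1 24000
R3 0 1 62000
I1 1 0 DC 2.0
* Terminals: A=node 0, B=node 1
All resistors sit directly between nodes 0 and 1, so they are in parallel and share one voltage V; the full source current 2 A splits among them.
1/R_par = 1/510 + 1/24000 + 1/62000 = 0.002019 S  =>  R_par = 495.4 Ω
V = I × R_par = 2 × 495.4 = 990.8 V
I_R3 = V/R3 = 990.8/62000 = 0.01598 A

Final answer: 0.01598 A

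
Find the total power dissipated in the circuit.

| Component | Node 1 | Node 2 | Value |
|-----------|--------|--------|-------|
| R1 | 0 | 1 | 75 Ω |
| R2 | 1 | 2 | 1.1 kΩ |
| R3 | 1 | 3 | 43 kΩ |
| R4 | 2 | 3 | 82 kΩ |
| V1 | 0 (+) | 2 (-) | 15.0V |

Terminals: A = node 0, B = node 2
Nodal analysis, taking node 2 as the 0 V reference.
Source V1 fixes V_0 = 15 V.
KCL at each unknown node (sum of currents leaving = 0; resistances in Ω):
  Node 1: (V_1 - 15)/75 + (V_1 - 0)/1100 + (V_1 - V_3)/43000 = 0
  Node 3: (V_3 - V_1)/43000 + (V_3 - 0)/82000 = 0
Collecting terms (coefficients in siemens):
  0.01427·V_1 - 0.00002326·V_3 = 0.2
  0.00003545·V_3 - 0.00002326·V_1 = 0
Determinant D = (0.01427)(0.00003545) - (-0.00002326)(-0.00002326) = 0.0000005052
V_1 = [(0.2)(0.00003545) - (-0.00002326)(0)]/D = 14.03 V
V_3 = [(0.01427)(0) - (0.2)(-0.00002326)]/D = 9.207 V
Power in each resistor, P = (ΔV)²/R:
  P_R1 = (15 - 14.03)²/75 = 0.01242 W
  P_R2 = (14.03 - 0)²/1100 = 0.1791 W
  P_R3 = (14.03 - 9.207)²/43000 = 0.0005421 W
  P_R4 = (0 - 9.207)²/82000 = 0.001034 W
P_total = P_R1 + P_R2 + P_R3 + P_R4 = 0.1931 W

Final answer: 0.1931 W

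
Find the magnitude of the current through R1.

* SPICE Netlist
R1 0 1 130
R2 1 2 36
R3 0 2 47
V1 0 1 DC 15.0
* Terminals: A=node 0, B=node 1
Nodal analysis, taking node 1 as the 0 V reference.
Source V1 fixes V_0 = 15 V.
KCL at each unknown node (sum of currents leaving = 0; resistances in Ω):
  Node 2: (V_2 - 0)/36 + (V_2 - 15)/47 = 0
Collecting terms: 0.04905 × V_2 = 0.3191  =>  V_2 = 6.506 V
I_R1 = (V_0 - V_1)/R1 = (15 - 0)/130 = 0.1154 A
|I_R1| = 0.1154 A

Final answer: |I_R1| = 0.1154 A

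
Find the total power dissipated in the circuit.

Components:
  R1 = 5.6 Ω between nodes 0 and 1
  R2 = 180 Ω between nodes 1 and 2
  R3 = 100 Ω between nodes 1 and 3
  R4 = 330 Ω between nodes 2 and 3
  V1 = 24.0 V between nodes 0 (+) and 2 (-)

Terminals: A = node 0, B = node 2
Nodal analysis, taking node 2 as the 0 V reference.
Source V1 fixes V_0 = 24 V.
KCL at each unknown node (sum of currents leaving = 0; resistances in Ω):
  Node 1: (V_1 - 24)/5.6 + (V_1 - 0)/180 + (V_1 - V_3)/100 = 0
  Node 3: (V_3 - V_1)/100 + (V_3 - 0)/330 = 0
Collecting terms (coefficients in siemens):
  0.1941·V_1 - 0.01·V_3 = 4.286
  0.01303·V_3 - 0.01·V_1 = 0
Determinant D = (0.1941)(0.01303) - (-0.01)(-0.01) = 0.00243
V_1 = [(4.286)(0.01303) - (-0.01)(0)]/D = 22.99 V
V_3 = [(0.1941)(0) - (4.286)(-0.01)]/D = 17.64 V
Power in each resistor, P = (ΔV)²/R:
  P_R1 = (24 - 22.99)²/5.6 = 0.1838 W
  P_R2 = (22.99 - 0)²/180 = 2.935 W
  P_R3 = (22.99 - 17.64)²/100 = 0.2857 W
  P_R4 = (0 - 17.64)²/330 = 0.9429 W
P_total = P_R1 + P_R2 + P_R3 + P_R4 = 4.348 W

Final answer: 4.348 W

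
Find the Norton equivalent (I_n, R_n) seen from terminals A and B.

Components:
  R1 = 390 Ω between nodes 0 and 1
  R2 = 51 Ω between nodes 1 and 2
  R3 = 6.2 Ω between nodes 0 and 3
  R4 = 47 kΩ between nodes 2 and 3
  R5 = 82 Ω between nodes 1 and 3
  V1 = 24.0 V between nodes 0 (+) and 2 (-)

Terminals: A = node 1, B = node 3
Find the Thévenin equivalent first; then I_n = V_th/R_th and R_n = R_th.
Step 1 — V_th is the open-circuit voltage V_A - V_B (nothing connected across the terminals).
Nodal analysis, taking node 2 as the 0 V reference.
Source V1 fixes V_0 = 24 V.
KCL at each unknown node (sum of currents leaving = 0; resistances in Ω):
  Node 1: (V_1 - 24)/390 + (V_1 - 0)/51 + (V_1 - V_3)/82 = 0
  Node 3: (V_3 - 24)/6.2 + (V_3 - 0)/47000 + (V_3 - V_1)/82 = 0
Collecting terms (coefficients in siemens):
  0.03437·V_1 - 0.0122·V_3 = 0.06154
  0.1735·V_3 - 0.0122·V_1 = 3.871
Determinant D = (0.03437)(0.1735) - (-0.0122)(-0.0122) = 0.005814
V_1 = [(0.06154)(0.1735) - (-0.0122)(3.871)]/D = 9.956 V
V_3 = [(0.03437)(3.871) - (0.06154)(-0.0122)]/D = 23.01 V
V_th = V_1 - V_3 = 9.956 - 23.01 = -13.05 V
Step 2 — R_th: zero the source — replace V1 by a short circuit (node 2 merges into node 0) — and find the resistance seen between A (node 1) and B (node 3).
Reduce the network between node 1 (A) and node 3 (B) by series/parallel combination:
  Rp1 = R1 ‖ R2 (parallel, both between nodes 0 and 1) = 1/(1/390 + 1/51) = 45.1 Ω
  Rp2 = R3 ‖ R4 (parallel, both between nodes 0 and 3) = 1/(1/6.2 + 1/47000) = 6.199 Ω
  Rs1 = Rp1 + Rp2 (series, joined only at node 0) = 45.1 + 6.199 = 51.3 Ω
  Rp3 = R5 ‖ Rs1 (parallel, both between nodes 1 and 3) = 1/(1/82 + 1/51.3) = 31.56 Ω
R_th = 31.56 Ω
I_n = V_th/R_th = -13.05/31.56 = -0.4137 A, and R_n = R_th = 31.56 Ω

Final answer: I_n = -0.4137 A, R_n = 31.56 Ω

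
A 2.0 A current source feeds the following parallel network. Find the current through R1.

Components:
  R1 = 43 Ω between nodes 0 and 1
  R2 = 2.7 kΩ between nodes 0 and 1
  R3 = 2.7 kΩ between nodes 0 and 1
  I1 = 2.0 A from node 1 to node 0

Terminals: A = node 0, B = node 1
All resistors sit directly between nodes 0 and 1, so they are in parallel and share one voltage V; the full source current 2 A splits among them.
1/R_par = 1/43 + 1/2700 + 1/2700 = 0.024 S  =>  R_par = 41.67 Ω
V = I × R_par = 2 × 41.67 = 83.35 V
I_R1 = V/R1 = 83.35/43 = 1.938 A

Final answer: 1.938 A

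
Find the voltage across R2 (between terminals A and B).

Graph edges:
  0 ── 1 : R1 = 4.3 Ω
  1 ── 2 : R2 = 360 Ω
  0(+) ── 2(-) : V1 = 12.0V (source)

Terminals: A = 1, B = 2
R1 and R2 are in series across V1 (node 0 → node 1 → node 2), and the output A–B is taken across R2, so this is a voltage divider.
Series current: I = V1/(R1 + R2) = 12/(4.3 + 360) = 12/364.3 = 0.03294 A
V_R2 = I × R2 = V1 × R2/(R1 + R2) = 12 × 360/364.3 = 11.86 V

Final answer: 11.86 V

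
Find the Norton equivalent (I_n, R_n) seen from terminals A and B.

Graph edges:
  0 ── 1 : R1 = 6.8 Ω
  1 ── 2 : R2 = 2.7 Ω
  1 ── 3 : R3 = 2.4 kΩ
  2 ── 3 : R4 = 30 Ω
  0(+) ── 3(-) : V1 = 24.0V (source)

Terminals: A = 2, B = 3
Find the Thévenin equivalent first; then I_n = V_th/R_th and R_n = R_th.
Step 1 — V_th is the open-circuit voltage V_A - V_B (nothing connected across the terminals).
Nodal analysis, taking node 3 as the 0 V reference.
Source V1 fixes V_0 = 24 V.
KCL at each unknown node (sum of currents leaving = 0; resistances in Ω):
  Node 1: (V_1 - 24)/6.8 + (V_1 - V_2)/2.7 + (V_1 - 0)/2400 = 0
  Node 2: (V_2 - V_1)/2.7 + (V_2 - 0)/30 = 0
Collecting terms (coefficients in siemens):
  0.5178·V_1 - 0.3704·V_2 = 3.529
  0.4037·V_2 - 0.3704·V_1 = 0
Determinant D = (0.5178)(0.4037) - (-0.3704)(-0.3704) = 0.07188
V_1 = [(3.529)(0.4037) - (-0.3704)(0)]/D = 19.82 V
V_2 = [(0.5178)(0) - (3.529)(-0.3704)]/D = 18.19 V
V_th = V_2 - V_3 = 18.19 - 0 = 18.19 V
Step 2 — R_th: zero the source — replace V1 by a short circuit (node 3 merges into node 0) — and find the resistance seen between A (node 2) and B (node 0).
Reduce the network between node 2 (A) and node 0 (B) by series/parallel combination:
  Rp1 = R1 ‖ R3 (parallel, both between nodes 0 and 1) = 1/(1/6.8 + 1/2400) = 6.781 Ω
  Rs1 = R2 + Rp1 (series, joined only at node 1) = 2.7 + 6.781 = 9.481 Ω
  Rp2 = R4 ‖ Rs1 (parallel, both between nodes 0 and 2) = 1/(1/30 + 1/9.481) = 7.204 Ω
R_th = 7.204 Ω
I_n = V_th/R_th = 18.19/7.204 = 2.524 A, and R_n = R_th = 7.204 Ω

Final answer: I_n = 2.524 A, R_n = 7.204 Ω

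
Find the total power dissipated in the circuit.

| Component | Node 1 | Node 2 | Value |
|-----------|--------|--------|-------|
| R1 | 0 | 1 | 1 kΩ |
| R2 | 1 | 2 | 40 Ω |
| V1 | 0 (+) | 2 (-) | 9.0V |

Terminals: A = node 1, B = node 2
Nodal analysis, taking node 2 as the 0 V reference.
Source V1 fixes V_0 = 9 V.
KCL at each unknown node (sum of currents leaving = 0; resistances in Ω):
  Node 1: (V_1 - 9)/1000 + (V_1 - 0)/40 = 0
Collecting terms: 0.026 × V_1 = 0.009  =>  V_1 = 0.3462 V
Power in each resistor, P = (ΔV)²/R:
  P_R1 = (9 - 0.3462)²/1000 = 0.07489 W
  P_R2 = (0.3462 - 0)²/40 = 0.002996 W
P_total = P_R1 + P_R2 = 0.07788 W

Final answer: 0.07788 W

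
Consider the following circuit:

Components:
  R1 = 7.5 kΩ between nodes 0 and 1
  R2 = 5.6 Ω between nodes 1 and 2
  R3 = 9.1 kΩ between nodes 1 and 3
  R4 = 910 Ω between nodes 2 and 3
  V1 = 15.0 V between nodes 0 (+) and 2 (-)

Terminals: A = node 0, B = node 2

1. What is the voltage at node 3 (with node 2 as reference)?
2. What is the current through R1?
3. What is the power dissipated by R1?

Nodal analysis, taking node 2 as the 0 V reference.
Source V1 fixes V_0 = 15 V.
KCL at each unknown node (sum of currents leaving = 0; resistances in Ω):
  Node 1: (V_1 - 15)/7500 + (V_1 - 0)/5.6 + (V_1 - V_3)/9100 = 0
  Node 3: (V_3 - V_1)/9100 + (V_3 - 0)/910 = 0
Collecting terms (coefficients in siemens):
  0.1788·V_1 - 0.0001099·V_3 = 0.002
  0.001209·V_3 - 0.0001099·V_1 = 0
Determinant D = (0.1788)(0.001209) - (-0.0001099)(-0.0001099) = 0.0002161
V_1 = [(0.002)(0.001209) - (-0.0001099)(0)]/D = 0.01119 V
V_3 = [(0.1788)(0) - (0.002)(-0.0001099)]/D = 0.001017 V
Part 1:
  Read off the nodal solution: V_3 = 0.001017 V
Part 2:
  I_R1 = (V_0 - V_1)/R1 = (15 - 0.01119)/7500 = 0.001999 A
  Magnitude: I_R1 = 0.001999 A
Part 3:
  I_R1 = (V_0 - V_1)/R1 = (15 - 0.01119)/7500 = 0.001999 A
  P_R1 = I_R1² × R1 = (0.001999)² × 7500 = 0.02996 W

Final answers:
1. V_3 = 0.001017 V
2. I_R1 = 0.001999 A
3. P_R1 = 0.02996 W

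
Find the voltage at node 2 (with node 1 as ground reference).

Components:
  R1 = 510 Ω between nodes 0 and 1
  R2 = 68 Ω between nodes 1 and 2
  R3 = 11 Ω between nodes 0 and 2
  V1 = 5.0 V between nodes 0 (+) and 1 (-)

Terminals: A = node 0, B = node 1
Nodal analysis, taking node 1 as the 0 V reference.
Source V1 fixes V_0 = 5 V.
KCL at each unknown node (sum of currents leaving = 0; resistances in Ω):
  Node 2: (V_2 - 0)/68 + (V_2 - 5)/11 = 0
Collecting terms: 0.1056 × V_2 = 0.4545  =>  V_2 = 4.304 V
The requested potential is V_2 = 4.304 V.

Final answer: V_2 = 4.304 V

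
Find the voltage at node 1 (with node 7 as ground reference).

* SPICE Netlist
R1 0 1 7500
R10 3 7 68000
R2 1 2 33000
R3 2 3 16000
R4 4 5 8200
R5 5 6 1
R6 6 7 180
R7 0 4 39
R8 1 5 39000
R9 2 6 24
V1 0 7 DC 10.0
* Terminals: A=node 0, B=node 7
Nodal analysis, taking node 7 as the 0 V reference.
Source V1 fixes V_0 = 10 V.
KCL at each unknown node (sum of currents leaving = 0; resistances in Ω):
  Node 1: (V_1 - 10)/7500 + (V_1 - V_2)/33000 + (V_1 - V_5)/39000 = 0
  Node 2: (V_2 - V_1)/33000 + (V_2 - V_3)/16000 + (V_2 - V_6)/24 = 0
  Node 3: (V_3 - V_2)/16000 + (V_3 - 0)/68000 = 0
  Node 4: (V_4 - V_5)/8200 + (V_4 - 10)/39 = 0
  Node 5: (V_5 - V_4)/8200 + (V_5 - V_6)/1 + (V_5 - V_1)/39000 = 0
  Node 6: (V_6 - V_5)/1 + (V_6 - 0)/180 + (V_6 - V_2)/24 = 0
Collecting terms (coefficients in siemens):
  0.0001893·V_1 - 0.0000303·V_2 - 0.00002564·V_5 = 0.001333
  0.04176·V_2 - 0.0000303·V_1 - 0.0000625·V_3 - 0.04167·V_6 = 0
  0.00007721·V_3 - 0.0000625·V_2 = 0
  0.02576·V_4 - 0.000122·V_5 = 0.2564
  1·V_5 - 0.00002564·V_1 - 0.000122·V_4 - 1·V_6 = 0
  1.047·V_6 - 0.04167·V_2 - 1·V_5 = 0
Solving these 6 simultaneous equations (Gaussian elimination) gives:
  V_1 = 7.128 V, V_2 = 0.2855 V, V_3 = 0.2311 V, V_4 = 9.954 V
  V_5 = 0.282 V, V_6 = 0.2806 V
The requested potential is V_1 = 7.128 V.

Final answer: V_1 = 7.128 V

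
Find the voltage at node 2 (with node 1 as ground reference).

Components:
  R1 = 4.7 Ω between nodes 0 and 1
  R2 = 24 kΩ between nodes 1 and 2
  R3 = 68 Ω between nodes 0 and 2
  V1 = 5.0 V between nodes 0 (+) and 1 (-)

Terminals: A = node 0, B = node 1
Nodal analysis, taking node 1 as the 0 V reference.
Source V1 fixes V_0 = 5 V.
KCL at each unknown node (sum of currents leaving = 0; resistances in Ω):
  Node 2: (V_2 - 0)/24000 + (V_2 - 5)/68 = 0
Collecting terms: 0.01475 × V_2 = 0.07353  =>  V_2 = 4.986 V
The requested potential is V_2 = 4.986 V.

Final answer: V_2 = 4.986 V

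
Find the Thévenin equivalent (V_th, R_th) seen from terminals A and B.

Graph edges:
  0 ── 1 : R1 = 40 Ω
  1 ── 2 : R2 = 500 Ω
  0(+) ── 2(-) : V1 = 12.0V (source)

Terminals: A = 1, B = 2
Step 1 — V_th is the open-circuit voltage V_A - V_B (nothing connected across the terminals).
Nodal analysis, taking node 2 as the 0 V reference.
Source V1 fixes V_0 = 12 V.
KCL at each unknown node (sum of currents leaving = 0; resistances in Ω):
  Node 1: (V_1 - 12)/40 + (V_1 - 0)/500 = 0
Collecting terms: 0.027 × V_1 = 0.3  =>  V_1 = 11.11 V
V_th = V_1 - V_2 = 11.11 - 0 = 11.11 V
Step 2 — R_th: zero the source — replace V1 by a short circuit (node 2 merges into node 0) — and find the resistance seen between A (node 1) and B (node 0).
Reduce the network between node 1 (A) and node 0 (B) by series/parallel combination:
  Rp1 = R1 ‖ R2 (parallel, both between nodes 0 and 1) = 1/(1/40 + 1/500) = 37.04 Ω
R_th = 37.04 Ω

Final answer: V_th = 11.11 V, R_th = 37.04 Ω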